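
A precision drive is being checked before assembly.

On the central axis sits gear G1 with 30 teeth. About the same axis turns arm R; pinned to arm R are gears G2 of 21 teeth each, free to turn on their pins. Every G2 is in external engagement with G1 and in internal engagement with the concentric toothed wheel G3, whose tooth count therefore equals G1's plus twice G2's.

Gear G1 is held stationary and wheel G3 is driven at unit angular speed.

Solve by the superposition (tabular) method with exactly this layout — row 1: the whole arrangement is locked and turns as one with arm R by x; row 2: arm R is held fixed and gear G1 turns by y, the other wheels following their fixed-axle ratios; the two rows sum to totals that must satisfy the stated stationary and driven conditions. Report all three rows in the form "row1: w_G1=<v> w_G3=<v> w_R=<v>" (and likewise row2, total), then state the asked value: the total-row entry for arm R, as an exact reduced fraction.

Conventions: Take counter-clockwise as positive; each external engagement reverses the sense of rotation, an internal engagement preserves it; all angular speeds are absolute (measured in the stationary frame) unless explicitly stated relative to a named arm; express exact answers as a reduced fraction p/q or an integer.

row1: w_G1=12/17 w_G3=12/17 w_R=12/17
row2: w_G1=-12/17 w_G3=5/17 w_R=0
total: w_G1=0 w_G3=1 w_R=12/17
asked value: 12/17

recognized (axles ride arm R): planetary set, 30/21/72 teeth
row 1: whole set turns with the arm by x
row 2 (arm held, sun turns y): ω_ring = −(30/72)·y, ω_arm = 0
boundary: total ω_sun = x + y = 0 and total ω_ring = x − (30/72)·y = 1  ⇒  y = -12/17, x = 12/17
row 2 ring = −(30/72)·(-12/17) = 5/17
totals (row 1 + row 2): sun 12/17 + (-12/17) = 0, ring 12/17 + 5/17 = 1, arm 12/17 + 0 = 12/17
asked cell (total, arm) = 12/17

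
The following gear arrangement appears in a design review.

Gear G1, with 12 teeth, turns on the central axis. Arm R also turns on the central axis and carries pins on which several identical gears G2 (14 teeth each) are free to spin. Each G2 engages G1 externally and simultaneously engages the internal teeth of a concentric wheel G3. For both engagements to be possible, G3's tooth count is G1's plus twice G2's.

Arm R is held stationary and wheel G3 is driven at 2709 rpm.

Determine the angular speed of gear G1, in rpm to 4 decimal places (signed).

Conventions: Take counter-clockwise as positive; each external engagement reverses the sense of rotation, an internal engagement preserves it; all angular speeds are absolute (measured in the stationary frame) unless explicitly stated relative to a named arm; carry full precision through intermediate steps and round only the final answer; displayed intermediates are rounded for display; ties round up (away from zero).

class = planetary set [G3 = 12+2·14 = 40; Willis about the carrier]
normalise by the input: solve with ω_ring = 1, then scale by 2709 rpm
ring teeth: 12 + 2·14 = 40
12(ω_sun−ω_arm) = −40(ω_ring−ω_arm),  ω_arm = 0, ω_ring = 1
ω_sun = 0 − (40/12)(1−0) = -10/3
scale: ω_sun = -10/3 × 2709 rpm = -9030.0000 rpm

-9030.0000 rpm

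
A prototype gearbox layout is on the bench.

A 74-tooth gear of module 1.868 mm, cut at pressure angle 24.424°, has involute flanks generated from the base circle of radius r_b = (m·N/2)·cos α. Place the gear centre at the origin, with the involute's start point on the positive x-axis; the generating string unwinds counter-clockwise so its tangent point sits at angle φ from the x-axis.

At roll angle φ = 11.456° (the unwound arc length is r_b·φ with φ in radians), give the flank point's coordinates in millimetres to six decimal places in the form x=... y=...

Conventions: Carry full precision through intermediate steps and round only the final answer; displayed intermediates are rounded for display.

x=64.176226 y=0.167008

recognized (one wheel, involute flank): single-mesh tooth geometry, m = 1.868, N = 74
pitch radius r_p = m·N/2 = 1.868·74/2 = 69.116000
base radius r_b = r_p·cos α = 69.116000·cos 24.424° = 62.930846
roll angle φ = 11.456° = 0.19994492 rad
x = r_b·(cos φ + φ·sin φ) = 64.176226
y = r_b·(sin φ − φ·cos φ) = 0.167008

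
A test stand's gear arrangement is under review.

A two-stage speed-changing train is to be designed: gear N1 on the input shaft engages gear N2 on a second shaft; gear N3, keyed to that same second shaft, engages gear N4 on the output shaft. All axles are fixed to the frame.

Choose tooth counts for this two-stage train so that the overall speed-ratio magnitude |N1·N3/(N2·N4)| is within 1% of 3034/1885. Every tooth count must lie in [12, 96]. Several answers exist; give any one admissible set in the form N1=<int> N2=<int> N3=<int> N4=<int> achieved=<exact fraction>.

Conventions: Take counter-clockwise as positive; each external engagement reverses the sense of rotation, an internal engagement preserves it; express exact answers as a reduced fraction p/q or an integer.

N1=37 N2=29 N3=82 N4=65 achieved=3034/1885

design class (target 3034/1885): fixed-axis compound train
target = 3034/1885 in lowest terms: an exact hit needs N1·N3 = k·3034 and N2·N4 = k·1885 for one integer k, every count in [12, 96]; additionally prefer no 1:1 stage (N1 ≠ N2, N3 ≠ N4)
k = 1: N1·N3 = 3034 = 37·82, N2·N4 = 1885 = 29·65
achieved = 37·82/(29·65) = 3034/1885; |achieved − target| = 0 ≤ 1517/94250 ✓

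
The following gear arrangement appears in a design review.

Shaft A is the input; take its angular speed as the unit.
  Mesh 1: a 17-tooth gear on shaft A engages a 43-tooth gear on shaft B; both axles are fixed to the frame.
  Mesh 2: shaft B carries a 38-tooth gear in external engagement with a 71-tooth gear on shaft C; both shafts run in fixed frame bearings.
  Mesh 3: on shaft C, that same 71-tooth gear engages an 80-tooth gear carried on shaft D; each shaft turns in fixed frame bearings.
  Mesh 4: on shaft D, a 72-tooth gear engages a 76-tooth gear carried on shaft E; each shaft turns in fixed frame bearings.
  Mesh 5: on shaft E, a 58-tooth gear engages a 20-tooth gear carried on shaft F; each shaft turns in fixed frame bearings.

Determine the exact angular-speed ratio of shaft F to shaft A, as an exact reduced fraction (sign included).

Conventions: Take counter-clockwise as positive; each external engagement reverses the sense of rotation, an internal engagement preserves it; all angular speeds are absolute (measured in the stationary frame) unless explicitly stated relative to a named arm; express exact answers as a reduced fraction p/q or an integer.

-4437/8600

class = fixed-axis compound train [5 meshes; 5 ratios multiply, 5 sense flips]
mesh 1 [17T→43T]: running ratio 17/43, sense −
mesh 2 [38T→71T]: running ratio 646/3053, sense +
mesh 3 [71T→80T]: running ratio 323/1720, sense −
mesh 4 [72T→76T]: running ratio 153/860, sense +
mesh 5 [58T→20T]: running ratio 4437/8600, sense −
ω_out/ω_in = -4437/8600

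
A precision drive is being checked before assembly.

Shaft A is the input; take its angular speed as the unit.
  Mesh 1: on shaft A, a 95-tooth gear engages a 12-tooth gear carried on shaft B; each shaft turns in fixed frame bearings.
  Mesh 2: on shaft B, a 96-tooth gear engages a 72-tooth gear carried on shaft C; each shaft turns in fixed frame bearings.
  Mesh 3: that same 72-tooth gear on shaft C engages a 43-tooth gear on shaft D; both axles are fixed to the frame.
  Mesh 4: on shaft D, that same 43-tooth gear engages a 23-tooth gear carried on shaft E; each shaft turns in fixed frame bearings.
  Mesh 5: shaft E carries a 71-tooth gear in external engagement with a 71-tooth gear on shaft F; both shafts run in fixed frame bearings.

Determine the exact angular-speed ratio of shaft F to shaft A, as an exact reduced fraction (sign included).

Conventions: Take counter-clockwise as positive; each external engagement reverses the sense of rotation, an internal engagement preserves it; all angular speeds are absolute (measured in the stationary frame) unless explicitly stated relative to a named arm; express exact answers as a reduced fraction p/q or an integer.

class = fixed-axis compound train [5 meshes; 5 ratios multiply, 5 sense flips]
mesh 1 [95T→12T]: running ratio 95/12, sense −
mesh 2 [96T→72T]: running ratio 95/9, sense +
mesh 3 [72T→43T]: running ratio 760/43, sense −
mesh 4 [43T→23T]: running ratio 760/23, sense +
mesh 5 [71T→71T]: running ratio 760/23, sense −
ω_out/ω_in = -760/23

-760/23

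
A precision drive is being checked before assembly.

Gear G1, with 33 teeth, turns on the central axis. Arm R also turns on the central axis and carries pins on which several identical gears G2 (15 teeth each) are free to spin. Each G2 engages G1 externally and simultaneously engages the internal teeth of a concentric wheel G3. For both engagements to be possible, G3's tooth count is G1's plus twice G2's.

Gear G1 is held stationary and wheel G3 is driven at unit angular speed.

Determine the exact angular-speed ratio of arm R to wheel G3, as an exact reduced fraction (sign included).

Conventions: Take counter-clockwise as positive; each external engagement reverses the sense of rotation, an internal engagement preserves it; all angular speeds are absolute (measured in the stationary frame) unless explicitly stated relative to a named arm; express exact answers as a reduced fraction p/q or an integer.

21/32

recognized (axles ride arm R): planetary set, 33/15/63 teeth
ring teeth: 33 + 2·15 = 63
33(ω_sun−ω_arm) = −63(ω_ring−ω_arm),  ω_sun = 0, ω_ring = 1
33(0−ω_arm) = −63(1−ω_arm)  ⇒  96·ω_arm = 63  ⇒  ω_arm = 21/32
ω_out/ω_in = 21/32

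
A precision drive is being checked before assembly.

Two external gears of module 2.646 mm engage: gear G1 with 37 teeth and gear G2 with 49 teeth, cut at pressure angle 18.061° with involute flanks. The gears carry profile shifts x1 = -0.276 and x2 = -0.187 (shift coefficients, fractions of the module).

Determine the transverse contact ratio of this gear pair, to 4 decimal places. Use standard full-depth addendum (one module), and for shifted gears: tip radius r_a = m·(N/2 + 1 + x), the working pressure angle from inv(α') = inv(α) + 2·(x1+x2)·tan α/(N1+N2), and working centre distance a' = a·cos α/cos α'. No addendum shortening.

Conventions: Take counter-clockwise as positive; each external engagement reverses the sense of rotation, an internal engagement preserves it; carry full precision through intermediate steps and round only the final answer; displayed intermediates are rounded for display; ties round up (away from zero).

class = single-mesh tooth geometry [involute pair 37T × 49T, m = 2.646]
base radii: r_b1 = 46.539037, r_b2 = 61.632778
tip radii: r_a1 = 50.866704, r_a2 = 66.978198
inv(α') = inv(18.061°) + 2·(-0.276-0.187)·tan α/(37+49) = 0.00736200  ⇒  α' = 15.90837°
a' = a·cos α / cos α' = 113.7780·cos 18.061°/cos 15.90837° = 112.479642
action lengths: √(r_a1²−r_b1²) = 20.531431, √(r_a2²−r_b2²) = 26.219834
base pitch p_b = π·m·cos α = 7.903065
CR = (20.531431 + 26.219834 − 112.479642·sin 15.90837°)/7.903065 = 2.014487
contact ratio ≈ 2.0145

2.0145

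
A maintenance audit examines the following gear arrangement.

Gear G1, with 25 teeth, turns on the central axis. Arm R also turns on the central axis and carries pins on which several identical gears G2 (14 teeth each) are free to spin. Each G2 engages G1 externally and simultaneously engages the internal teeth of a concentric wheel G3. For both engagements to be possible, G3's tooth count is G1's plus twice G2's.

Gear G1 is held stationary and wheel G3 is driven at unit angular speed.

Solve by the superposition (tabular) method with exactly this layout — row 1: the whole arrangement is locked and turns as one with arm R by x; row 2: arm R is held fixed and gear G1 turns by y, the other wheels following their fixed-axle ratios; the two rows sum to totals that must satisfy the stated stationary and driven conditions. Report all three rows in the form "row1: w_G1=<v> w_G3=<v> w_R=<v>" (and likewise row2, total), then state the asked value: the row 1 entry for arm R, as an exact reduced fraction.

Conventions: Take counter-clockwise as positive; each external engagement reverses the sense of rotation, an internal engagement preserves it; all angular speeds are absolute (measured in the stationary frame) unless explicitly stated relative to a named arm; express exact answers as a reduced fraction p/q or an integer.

topology: planetary set — G1 25T / G2 14T / G3 53T, arm = carrier (Willis)
row 1 — lock + rotate with arm: ω_sun = ω_ring = ω_arm = x
row 2 (arm held, sun turns y): ω_ring = −(25/53)·y, ω_arm = 0
boundary: total ω_sun = x + y = 0 and total ω_ring = x − (25/53)·y = 1  ⇒  y = -53/78, x = 53/78
row 2 ring = −(25/53)·(-53/78) = 25/78
totals (row 1 + row 2): sun 53/78 + (-53/78) = 0, ring 53/78 + 25/78 = 1, arm 53/78 + 0 = 53/78
asked cell (row1, arm) = 53/78

row1: w_G1=53/78 w_G3=53/78 w_R=53/78
row2: w_G1=-53/78 w_G3=25/78 w_R=0
total: w_G1=0 w_G3=1 w_R=53/78
asked value: 53/78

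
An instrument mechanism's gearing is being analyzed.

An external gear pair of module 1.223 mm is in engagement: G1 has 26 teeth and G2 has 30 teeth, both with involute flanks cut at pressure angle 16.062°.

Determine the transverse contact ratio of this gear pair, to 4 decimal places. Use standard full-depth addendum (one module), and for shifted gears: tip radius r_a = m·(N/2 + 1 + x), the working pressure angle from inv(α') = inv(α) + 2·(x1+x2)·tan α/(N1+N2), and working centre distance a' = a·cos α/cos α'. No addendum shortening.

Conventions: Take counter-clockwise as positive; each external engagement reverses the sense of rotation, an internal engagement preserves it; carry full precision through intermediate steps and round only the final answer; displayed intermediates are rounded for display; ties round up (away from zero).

1.8274

single-mesh involute tooth geometry (26T engaging 30T at module 1.223)
base radii: r_b1 = 15.278349, r_b2 = 17.628864
tip radii: r_a1 = 17.122000, r_a2 = 19.568000
no profile shift: α' = α, a' = a
action lengths: √(r_a1²−r_b1²) = 7.728839, √(r_a2²−r_b2²) = 8.492926
base pitch p_b = π·m·cos α = 3.692181
CR = (7.728839 + 8.492926 − 34.244000·sin 16.06200°)/3.692181 = 1.827436
contact ratio ≈ 1.8274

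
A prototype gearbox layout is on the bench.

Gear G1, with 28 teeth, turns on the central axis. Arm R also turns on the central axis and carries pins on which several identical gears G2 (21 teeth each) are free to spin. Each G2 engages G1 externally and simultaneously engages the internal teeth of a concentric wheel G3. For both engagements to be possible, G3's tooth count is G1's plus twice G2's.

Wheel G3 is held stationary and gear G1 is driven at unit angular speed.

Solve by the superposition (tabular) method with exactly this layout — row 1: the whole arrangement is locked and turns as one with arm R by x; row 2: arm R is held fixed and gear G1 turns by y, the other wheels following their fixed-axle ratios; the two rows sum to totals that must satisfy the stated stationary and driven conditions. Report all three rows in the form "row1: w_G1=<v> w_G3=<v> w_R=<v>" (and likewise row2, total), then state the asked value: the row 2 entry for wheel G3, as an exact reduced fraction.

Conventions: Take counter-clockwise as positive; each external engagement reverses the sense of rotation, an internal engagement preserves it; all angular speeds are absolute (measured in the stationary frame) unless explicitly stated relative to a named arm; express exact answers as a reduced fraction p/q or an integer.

row1: w_G1=2/7 w_G3=2/7 w_R=2/7
row2: w_G1=5/7 w_G3=-2/7 w_R=0
total: w_G1=1 w_G3=0 w_R=2/7
asked value: -2/7

planetary set (28T centre, 21T on arm, 70T internal) — Willis relation
row 1 (train locked, turned with arm): all members turn x
row 2 (arm held, sun turns y): ω_ring = −(28/70)·y, ω_arm = 0
boundary: total ω_ring = x − (28/70)·y = 0 and total ω_sun = x + y = 1  ⇒  y = 5/7, x = 2/7
row 2 ring = −(28/70)·5/7 = -2/7
totals (row 1 + row 2): sun 2/7 + 5/7 = 1, ring 2/7 + (-2/7) = 0, arm 2/7 + 0 = 2/7
asked cell (row2, ring) = -2/7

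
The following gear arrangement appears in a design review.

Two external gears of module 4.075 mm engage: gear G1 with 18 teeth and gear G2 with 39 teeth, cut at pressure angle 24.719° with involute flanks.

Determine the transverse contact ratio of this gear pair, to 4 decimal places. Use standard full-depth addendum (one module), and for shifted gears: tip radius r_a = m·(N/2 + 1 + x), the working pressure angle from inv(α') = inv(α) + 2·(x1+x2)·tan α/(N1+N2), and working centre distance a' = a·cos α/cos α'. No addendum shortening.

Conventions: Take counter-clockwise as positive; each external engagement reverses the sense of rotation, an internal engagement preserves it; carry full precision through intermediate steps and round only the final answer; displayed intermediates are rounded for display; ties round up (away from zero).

1.4579

class = single-mesh tooth geometry [involute pair 18T × 39T, m = 4.075]
base radii: r_b1 = 33.314454, r_b2 = 72.181316
tip radii: r_a1 = 40.750000, r_a2 = 83.537500
no profile shift: α' = α, a' = a
action lengths: √(r_a1²−r_b1²) = 23.467204, √(r_a2²−r_b2²) = 42.052010
base pitch p_b = π·m·cos α = 11.628938
CR = (23.467204 + 42.052010 − 116.137500·sin 24.71900°)/11.628938 = 1.457931
contact ratio ≈ 1.4579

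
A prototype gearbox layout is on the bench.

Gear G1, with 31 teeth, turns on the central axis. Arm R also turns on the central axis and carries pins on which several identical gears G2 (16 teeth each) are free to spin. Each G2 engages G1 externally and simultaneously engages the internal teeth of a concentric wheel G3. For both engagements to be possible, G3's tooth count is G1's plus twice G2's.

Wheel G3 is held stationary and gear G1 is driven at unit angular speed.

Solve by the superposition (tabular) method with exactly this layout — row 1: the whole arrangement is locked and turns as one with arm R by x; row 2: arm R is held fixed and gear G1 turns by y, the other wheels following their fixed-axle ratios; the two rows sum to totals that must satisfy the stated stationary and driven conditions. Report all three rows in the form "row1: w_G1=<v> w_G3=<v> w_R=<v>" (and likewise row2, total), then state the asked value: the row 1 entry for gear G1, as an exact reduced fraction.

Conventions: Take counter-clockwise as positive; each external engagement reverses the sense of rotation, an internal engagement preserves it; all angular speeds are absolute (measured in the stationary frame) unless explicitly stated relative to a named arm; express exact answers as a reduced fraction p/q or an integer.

topology: planetary set — G1 31T / G2 16T / G3 63T, arm = carrier (Willis)
row 1 — lock + rotate with arm: ω_sun = ω_ring = ω_arm = x
row 2: sun turns y, ring = −(31/63)·y, arm 0
boundary: total ω_ring = x − (31/63)·y = 0 and total ω_sun = x + y = 1  ⇒  y = 63/94, x = 31/94
row 2 ring = −(31/63)·63/94 = -31/94
totals (row 1 + row 2): sun 31/94 + 63/94 = 1, ring 31/94 + (-31/94) = 0, arm 31/94 + 0 = 31/94
asked cell (row1, sun) = 31/94

row1: w_G1=31/94 w_G3=31/94 w_R=31/94
row2: w_G1=63/94 w_G3=-31/94 w_R=0
total: w_G1=1 w_G3=0 w_R=31/94
asked value: 31/94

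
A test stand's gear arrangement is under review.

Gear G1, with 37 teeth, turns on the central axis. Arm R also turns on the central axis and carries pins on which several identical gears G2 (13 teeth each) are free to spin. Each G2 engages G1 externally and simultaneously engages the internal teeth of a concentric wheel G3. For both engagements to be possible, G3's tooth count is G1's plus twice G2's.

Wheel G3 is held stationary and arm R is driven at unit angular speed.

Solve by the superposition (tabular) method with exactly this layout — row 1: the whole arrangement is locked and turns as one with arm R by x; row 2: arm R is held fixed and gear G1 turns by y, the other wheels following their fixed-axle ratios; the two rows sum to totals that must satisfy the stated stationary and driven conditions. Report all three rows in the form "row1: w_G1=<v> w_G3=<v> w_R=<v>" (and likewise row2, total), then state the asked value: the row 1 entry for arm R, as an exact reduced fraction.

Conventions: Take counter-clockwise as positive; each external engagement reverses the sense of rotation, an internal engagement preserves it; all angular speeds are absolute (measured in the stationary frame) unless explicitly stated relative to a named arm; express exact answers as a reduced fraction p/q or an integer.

row1: w_G1=1 w_G3=1 w_R=1
row2: w_G1=63/37 w_G3=-1 w_R=0
total: w_G1=100/37 w_G3=0 w_R=1
asked value: 1

recognized (axles ride arm R): planetary set, 37/13/63 teeth
row 1 — lock + rotate with arm: ω_sun = ω_ring = ω_arm = x
superposition row 2 [arm held]: sun y, ring −(37/63)·y, arm 0
boundary: total ω_ring = x − (37/63)·y = 0 and total ω_arm = x = 1  ⇒  y = 63/37, x = 1
row 2 ring = −(37/63)·63/37 = -1
totals (row 1 + row 2): sun 1 + 63/37 = 100/37, ring 1 + (-1) = 0, arm 1 + 0 = 1
asked cell (row1, arm) = 1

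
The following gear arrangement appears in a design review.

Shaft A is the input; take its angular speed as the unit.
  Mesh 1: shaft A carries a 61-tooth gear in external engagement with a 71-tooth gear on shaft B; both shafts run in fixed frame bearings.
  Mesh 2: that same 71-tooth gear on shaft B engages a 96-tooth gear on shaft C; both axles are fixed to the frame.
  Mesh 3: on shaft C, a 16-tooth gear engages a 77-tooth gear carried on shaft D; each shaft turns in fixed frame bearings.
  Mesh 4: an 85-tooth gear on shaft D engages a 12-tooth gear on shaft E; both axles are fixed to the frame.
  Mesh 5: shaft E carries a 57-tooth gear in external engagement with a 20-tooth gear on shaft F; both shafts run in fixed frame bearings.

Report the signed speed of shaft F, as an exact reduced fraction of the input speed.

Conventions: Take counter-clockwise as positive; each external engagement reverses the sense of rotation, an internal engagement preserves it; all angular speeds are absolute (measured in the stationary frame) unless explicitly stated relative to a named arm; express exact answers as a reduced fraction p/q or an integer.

5-mesh fixed-axis compound train (all bearings frame-fixed)
mesh 1 [61T→71T]: |ω|/ω_in = 1×61/71 = 61/71, sense flips to −
mesh 2 [71T→96T]: |ω|/ω_in = (61/71)×71/96 = 61/96, sense flips to +
mesh 3 [16T→77T]: |ω|/ω_in = (61/96)×16/77 = 61/462, sense flips to −
mesh 4 [85T→12T]: |ω|/ω_in = (61/462)×85/12 = 5185/5544, sense flips to +
mesh 5 [57T→20T]: |ω|/ω_in = (5185/5544)×57/20 = 19703/7392, sense flips to −
signed output speed (× input speed) = -19703/7392

-19703/7392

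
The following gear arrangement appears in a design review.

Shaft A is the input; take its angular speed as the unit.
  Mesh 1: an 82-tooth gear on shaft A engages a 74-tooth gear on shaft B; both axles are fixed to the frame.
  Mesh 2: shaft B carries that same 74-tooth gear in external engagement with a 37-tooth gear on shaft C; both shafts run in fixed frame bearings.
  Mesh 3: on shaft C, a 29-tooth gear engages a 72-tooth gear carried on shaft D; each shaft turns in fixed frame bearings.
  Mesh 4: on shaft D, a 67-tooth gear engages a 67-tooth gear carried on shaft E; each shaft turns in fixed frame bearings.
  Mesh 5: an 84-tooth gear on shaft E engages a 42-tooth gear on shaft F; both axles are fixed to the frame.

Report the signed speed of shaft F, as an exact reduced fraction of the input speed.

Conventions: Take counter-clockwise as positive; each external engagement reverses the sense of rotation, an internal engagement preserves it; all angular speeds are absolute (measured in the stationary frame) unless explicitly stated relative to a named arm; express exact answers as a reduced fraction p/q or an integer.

-1189/666

5-mesh fixed-axis compound train (all bearings frame-fixed)
mesh 1 [82T→74T]: |ω|/ω_in = 1×82/74 = 41/37, sense flips to −
mesh 2 [74T→37T]: |ω|/ω_in = (41/37)×74/37 = 82/37, sense flips to +
mesh 3 [29T→72T]: |ω|/ω_in = (82/37)×29/72 = 1189/1332, sense flips to −
mesh 4 [67T→67T]: |ω|/ω_in = (1189/1332)×67/67 = 1189/1332, sense flips to +
mesh 5 [84T→42T]: |ω|/ω_in = (1189/1332)×84/42 = 1189/666, sense flips to −
signed output speed (× input speed) = -1189/666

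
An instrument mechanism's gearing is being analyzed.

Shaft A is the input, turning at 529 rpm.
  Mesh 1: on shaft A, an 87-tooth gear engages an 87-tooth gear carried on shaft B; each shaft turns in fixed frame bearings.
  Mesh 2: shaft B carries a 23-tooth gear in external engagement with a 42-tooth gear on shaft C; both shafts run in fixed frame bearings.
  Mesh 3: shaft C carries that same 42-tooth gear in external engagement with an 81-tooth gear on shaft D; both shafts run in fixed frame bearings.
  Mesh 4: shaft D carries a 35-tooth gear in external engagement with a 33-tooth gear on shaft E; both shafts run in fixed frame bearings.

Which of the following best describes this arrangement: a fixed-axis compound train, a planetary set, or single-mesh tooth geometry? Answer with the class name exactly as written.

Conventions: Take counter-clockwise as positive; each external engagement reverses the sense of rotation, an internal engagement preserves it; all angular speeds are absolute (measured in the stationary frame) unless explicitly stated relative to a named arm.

fixed-axis compound train

recognized (5 fixed axles, 4 meshes): fixed-axis compound train
classification: fixed-axis compound train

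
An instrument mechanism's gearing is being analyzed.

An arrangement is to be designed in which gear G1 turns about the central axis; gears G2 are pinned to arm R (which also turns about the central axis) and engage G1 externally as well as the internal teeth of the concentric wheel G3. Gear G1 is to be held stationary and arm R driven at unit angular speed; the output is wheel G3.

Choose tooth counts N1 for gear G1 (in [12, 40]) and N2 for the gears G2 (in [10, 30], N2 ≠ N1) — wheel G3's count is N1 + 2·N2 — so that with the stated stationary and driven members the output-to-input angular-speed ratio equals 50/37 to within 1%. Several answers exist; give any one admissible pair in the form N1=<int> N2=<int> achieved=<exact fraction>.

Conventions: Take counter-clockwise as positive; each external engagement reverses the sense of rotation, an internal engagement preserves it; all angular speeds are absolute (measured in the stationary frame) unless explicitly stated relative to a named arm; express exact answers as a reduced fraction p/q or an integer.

planetary set to be sized for 50/37 (Willis relation)
Willis with ω_sun = 0: ω_ring/ω_arm = (N1+N3)/N3; set equal to 50/37  ⇒  N3/N1 = 1/(50/37 − 1) = 37/13
N3 = N1 + 2·N2  ⇒  N2/N1 = (N3/N1 − 1)/2 = (37/13 − 1)/2 = 12/13
smallest multiple with N1 ≥ 12 and N2 ≥ 10: k = 1  ⇒  N1 = 1·13 = 13, N2 = 1·12 = 12 (N1 ≤ 40, N2 ≤ 30, N2 ≠ N1 ✓), N3 = 13 + 2·12 = 37
check: (N1+N3)/N3 with N1 = 13, N3 = 37 gives 50/37; |achieved − target| = 0 ≤ 1/74 ✓

N1=13 N2=12 achieved=50/37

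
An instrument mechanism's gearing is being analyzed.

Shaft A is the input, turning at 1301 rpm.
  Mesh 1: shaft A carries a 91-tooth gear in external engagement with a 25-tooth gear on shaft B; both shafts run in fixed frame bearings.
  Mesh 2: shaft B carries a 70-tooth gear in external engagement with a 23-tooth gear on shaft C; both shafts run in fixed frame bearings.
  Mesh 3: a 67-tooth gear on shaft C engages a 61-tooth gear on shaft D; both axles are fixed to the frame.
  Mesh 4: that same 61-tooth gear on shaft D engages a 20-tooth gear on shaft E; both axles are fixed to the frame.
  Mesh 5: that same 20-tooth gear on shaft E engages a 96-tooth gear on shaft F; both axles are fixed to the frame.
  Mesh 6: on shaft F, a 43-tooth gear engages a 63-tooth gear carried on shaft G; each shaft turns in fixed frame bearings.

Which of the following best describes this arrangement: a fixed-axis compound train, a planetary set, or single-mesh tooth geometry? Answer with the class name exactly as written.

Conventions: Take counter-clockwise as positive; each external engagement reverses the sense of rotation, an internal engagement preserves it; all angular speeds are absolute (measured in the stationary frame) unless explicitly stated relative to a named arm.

fixed-axis compound train

6-mesh fixed-axis compound train (all bearings frame-fixed)
classification: fixed-axis compound train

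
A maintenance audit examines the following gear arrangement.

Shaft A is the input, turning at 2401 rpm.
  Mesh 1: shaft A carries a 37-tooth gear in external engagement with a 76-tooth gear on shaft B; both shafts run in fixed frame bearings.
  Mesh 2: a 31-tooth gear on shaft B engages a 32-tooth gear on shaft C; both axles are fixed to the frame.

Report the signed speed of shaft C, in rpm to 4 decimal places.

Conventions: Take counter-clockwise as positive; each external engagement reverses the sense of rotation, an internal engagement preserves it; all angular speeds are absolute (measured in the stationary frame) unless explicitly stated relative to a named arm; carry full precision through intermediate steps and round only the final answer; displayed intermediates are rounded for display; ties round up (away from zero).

recognized (3 fixed axles, 2 meshes): fixed-axis compound train
mesh 1 [37T→76T]: ω = 2401.0000×37/76 = 1168.9079 rpm, sense flips to −
mesh 2 [31T→32T]: ω = 1168.9079×31/32 = 1132.3795 rpm, sense flips to +
signed output speed = +1132.3795 rpm

+1132.3795 rpm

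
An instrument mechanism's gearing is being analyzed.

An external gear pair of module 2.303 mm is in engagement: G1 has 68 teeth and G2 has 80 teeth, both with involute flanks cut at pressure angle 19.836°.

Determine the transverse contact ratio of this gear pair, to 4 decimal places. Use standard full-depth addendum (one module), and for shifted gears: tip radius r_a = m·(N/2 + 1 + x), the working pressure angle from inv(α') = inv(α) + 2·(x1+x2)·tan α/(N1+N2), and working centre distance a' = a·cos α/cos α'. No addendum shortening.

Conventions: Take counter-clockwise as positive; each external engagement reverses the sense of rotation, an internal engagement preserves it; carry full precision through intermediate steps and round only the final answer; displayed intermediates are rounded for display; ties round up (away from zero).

1.8246

single-mesh involute tooth geometry (68T engaging 80T at module 2.303)
base radii: r_b1 = 73.656166, r_b2 = 86.654313
tip radii: r_a1 = 80.605000, r_a2 = 94.423000
no profile shift: α' = α, a' = a
action lengths: √(r_a1²−r_b1²) = 32.740422, √(r_a2²−r_b2²) = 37.506439
base pitch p_b = π·m·cos α = 6.805814
CR = (32.740422 + 37.506439 − 170.422000·sin 19.83600°)/6.805814 = 1.824577
contact ratio ≈ 1.8246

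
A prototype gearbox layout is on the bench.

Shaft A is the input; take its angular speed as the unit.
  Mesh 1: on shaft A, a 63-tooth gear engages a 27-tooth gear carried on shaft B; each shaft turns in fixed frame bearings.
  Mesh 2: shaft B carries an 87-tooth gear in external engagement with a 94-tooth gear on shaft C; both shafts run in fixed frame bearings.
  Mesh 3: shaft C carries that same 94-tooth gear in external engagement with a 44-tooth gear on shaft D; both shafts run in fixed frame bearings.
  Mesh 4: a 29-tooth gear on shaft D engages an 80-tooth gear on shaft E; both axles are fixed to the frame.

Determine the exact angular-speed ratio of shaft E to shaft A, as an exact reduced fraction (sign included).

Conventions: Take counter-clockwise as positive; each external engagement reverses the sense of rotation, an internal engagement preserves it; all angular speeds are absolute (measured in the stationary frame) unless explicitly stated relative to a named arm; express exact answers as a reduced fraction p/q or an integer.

class = fixed-axis compound train [4 meshes; 4 ratios multiply, 4 sense flips]
mesh 1 [63T→27T]: running ratio 7/3, sense −
mesh 2 [87T→94T]: running ratio 203/94, sense +
mesh 3 [94T→44T]: running ratio 203/44, sense −
mesh 4 [29T→80T]: running ratio 5887/3520, sense +
ω_out/ω_in = 5887/3520

5887/3520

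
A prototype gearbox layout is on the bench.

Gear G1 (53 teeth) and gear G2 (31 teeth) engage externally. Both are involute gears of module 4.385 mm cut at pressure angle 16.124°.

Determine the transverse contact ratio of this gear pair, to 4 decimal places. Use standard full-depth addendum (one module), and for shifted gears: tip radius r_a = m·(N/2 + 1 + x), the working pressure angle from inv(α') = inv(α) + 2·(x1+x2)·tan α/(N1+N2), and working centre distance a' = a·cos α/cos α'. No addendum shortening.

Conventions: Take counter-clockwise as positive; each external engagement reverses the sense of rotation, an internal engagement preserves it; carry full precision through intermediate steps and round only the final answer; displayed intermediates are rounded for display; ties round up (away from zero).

1.9365

single-mesh involute tooth geometry (53T engaging 31T at module 4.385)
base radii: r_b1 = 111.631432, r_b2 = 65.293856
tip radii: r_a1 = 120.587500, r_a2 = 72.352500
no profile shift: α' = α, a' = a
action lengths: √(r_a1²−r_b1²) = 45.604480, √(r_a2²−r_b2²) = 31.170444
base pitch p_b = π·m·cos α = 13.233981
CR = (45.604480 + 31.170444 − 184.170000·sin 16.12400°)/13.233981 = 1.936513
contact ratio ≈ 1.9365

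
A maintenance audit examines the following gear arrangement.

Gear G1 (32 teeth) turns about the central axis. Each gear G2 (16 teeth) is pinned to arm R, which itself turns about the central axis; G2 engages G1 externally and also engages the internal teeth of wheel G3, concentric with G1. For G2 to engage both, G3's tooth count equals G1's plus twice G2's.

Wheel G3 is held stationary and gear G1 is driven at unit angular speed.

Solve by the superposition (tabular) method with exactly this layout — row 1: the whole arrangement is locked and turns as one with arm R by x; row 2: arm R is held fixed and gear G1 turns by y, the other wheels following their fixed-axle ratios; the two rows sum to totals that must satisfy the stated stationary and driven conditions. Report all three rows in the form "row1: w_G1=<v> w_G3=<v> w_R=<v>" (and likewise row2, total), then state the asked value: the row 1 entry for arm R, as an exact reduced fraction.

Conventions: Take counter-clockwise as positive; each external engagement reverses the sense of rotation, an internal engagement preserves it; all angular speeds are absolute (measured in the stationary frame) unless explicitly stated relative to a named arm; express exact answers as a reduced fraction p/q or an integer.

planetary set (32T centre, 16T on arm, 64T internal) — Willis relation
superposition row 1 [locked train]: every member turns x
row 2 (arm held, sun turns y): ω_ring = −(32/64)·y, ω_arm = 0
boundary: total ω_ring = x − (32/64)·y = 0 and total ω_sun = x + y = 1  ⇒  y = 2/3, x = 1/3
row 2 ring = −(32/64)·2/3 = -1/3
totals (row 1 + row 2): sun 1/3 + 2/3 = 1, ring 1/3 + (-1/3) = 0, arm 1/3 + 0 = 1/3
asked cell (row1, arm) = 1/3

row1: w_G1=1/3 w_G3=1/3 w_R=1/3
row2: w_G1=2/3 w_G3=-1/3 w_R=0
total: w_G1=1 w_G3=0 w_R=1/3
asked value: 1/3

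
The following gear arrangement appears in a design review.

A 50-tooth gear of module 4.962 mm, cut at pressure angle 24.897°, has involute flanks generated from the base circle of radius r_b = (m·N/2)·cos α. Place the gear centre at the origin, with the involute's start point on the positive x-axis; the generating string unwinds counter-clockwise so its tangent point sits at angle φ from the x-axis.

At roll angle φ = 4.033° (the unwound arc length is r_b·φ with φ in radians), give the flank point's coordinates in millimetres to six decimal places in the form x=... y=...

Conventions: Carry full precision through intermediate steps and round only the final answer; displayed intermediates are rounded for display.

recognized (one wheel, involute flank): single-mesh tooth geometry, m = 4.962, N = 50
pitch radius r_p = m·N/2 = 4.962·50/2 = 124.050000
base radius r_b = r_p·cos α = 124.050000·cos 24.897° = 112.521545
roll angle φ = 4.033° = 0.07038913 rad
x = r_b·(cos φ + φ·sin φ) = 112.799951
y = r_b·(sin φ − φ·cos φ) = 0.013074

x=112.799951 y=0.013074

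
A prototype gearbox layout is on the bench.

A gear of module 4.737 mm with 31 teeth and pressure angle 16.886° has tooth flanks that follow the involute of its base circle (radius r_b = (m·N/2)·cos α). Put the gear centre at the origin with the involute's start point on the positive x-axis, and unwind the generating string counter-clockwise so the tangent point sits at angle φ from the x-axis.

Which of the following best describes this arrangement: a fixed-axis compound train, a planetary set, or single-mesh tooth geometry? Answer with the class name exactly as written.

single-mesh tooth geometry

recognized (one wheel, involute flank): single-mesh tooth geometry, m = 4.737, N = 31
classification: single-mesh tooth geometry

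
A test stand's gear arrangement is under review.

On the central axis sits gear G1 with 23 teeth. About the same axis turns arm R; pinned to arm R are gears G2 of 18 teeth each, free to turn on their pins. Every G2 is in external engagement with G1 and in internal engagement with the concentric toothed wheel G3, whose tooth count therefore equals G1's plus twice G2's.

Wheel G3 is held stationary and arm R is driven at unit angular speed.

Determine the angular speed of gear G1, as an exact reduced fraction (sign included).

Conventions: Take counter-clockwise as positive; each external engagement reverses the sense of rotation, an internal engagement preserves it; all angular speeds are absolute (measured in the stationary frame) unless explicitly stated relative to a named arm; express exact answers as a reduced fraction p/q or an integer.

topology: planetary set — G1 23T / G2 18T / G3 59T, arm = carrier (Willis)
ring teeth: 23 + 2·18 = 59
23(ω_sun−ω_arm) = −59(ω_ring−ω_arm),  ω_ring = 0, ω_arm = 1
ω_sun = 1 − (59/23)(0−1) = 82/23
exact speed ratio = 82/23

82/23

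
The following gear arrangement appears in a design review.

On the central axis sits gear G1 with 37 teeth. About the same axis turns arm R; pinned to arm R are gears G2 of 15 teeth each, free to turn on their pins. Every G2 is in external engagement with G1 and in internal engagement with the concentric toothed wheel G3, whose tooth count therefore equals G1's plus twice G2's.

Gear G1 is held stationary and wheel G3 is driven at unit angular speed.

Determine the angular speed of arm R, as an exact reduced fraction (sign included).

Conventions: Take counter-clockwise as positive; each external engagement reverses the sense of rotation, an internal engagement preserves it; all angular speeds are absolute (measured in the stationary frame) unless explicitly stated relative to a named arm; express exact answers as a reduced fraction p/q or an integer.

67/104

topology: planetary set — G1 37T / G2 15T / G3 67T, arm = carrier (Willis)
ring teeth: 37 + 2·15 = 67
37(ω_sun−ω_arm) = −67(ω_ring−ω_arm),  ω_sun = 0, ω_ring = 1
37(0−ω_arm) = −67(1−ω_arm)  ⇒  104·ω_arm = 67  ⇒  ω_arm = 67/104
exact speed ratio = 67/104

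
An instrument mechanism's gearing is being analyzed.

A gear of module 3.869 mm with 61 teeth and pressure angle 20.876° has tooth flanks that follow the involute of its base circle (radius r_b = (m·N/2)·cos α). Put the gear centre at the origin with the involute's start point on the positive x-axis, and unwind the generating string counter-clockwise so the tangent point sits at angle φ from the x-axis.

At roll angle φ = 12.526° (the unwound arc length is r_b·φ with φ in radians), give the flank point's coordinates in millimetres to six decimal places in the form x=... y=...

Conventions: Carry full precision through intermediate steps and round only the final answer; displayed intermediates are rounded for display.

topology: single-mesh involute geometry — m = 3.869, N = 61
pitch radius r_p = m·N/2 = 3.869·61/2 = 118.004500
base radius r_b = r_p·cos α = 118.004500·cos 20.876° = 110.257956
roll angle φ = 12.526° = 0.21861994 rad
x = r_b·(cos φ + φ·sin φ) = 112.861428
y = r_b·(sin φ − φ·cos φ) = 0.382191

x=112.861428 y=0.382191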